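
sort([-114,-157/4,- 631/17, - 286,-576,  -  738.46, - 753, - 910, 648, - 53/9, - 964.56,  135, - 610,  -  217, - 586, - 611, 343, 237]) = [ - 964.56, -910,-753,-738.46, - 611, - 610,  -  586,-576,  -  286, - 217 , -114, - 157/4, - 631/17,-53/9, 135,237, 343, 648]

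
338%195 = 143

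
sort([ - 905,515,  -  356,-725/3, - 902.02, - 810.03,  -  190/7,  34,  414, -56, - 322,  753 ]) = [ - 905 , - 902.02, - 810.03,  -  356, - 322, - 725/3,  -  56, - 190/7, 34,414,515 , 753] 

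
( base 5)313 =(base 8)123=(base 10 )83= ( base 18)4b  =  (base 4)1103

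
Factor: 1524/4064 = 3/8 = 2^ ( - 3 )*3^1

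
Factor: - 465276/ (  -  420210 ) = 382/345= 2^1 * 3^(-1)*5^( - 1 )*23^( - 1)*191^1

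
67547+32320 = 99867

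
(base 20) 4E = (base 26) 3g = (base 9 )114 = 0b1011110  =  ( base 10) 94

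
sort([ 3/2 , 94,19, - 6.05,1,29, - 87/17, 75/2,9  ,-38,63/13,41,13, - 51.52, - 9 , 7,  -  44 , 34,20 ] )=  [ - 51.52, - 44, - 38,- 9, - 6.05,-87/17,1 , 3/2,63/13,  7,9 , 13, 19,20, 29,34  ,  75/2 , 41,94 ] 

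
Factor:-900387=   -  3^2 * 100043^1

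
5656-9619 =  - 3963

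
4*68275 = 273100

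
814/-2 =-407+0/1 = -407.00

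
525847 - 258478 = 267369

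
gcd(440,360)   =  40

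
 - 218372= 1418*( - 154) 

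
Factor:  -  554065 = - 5^1*110813^1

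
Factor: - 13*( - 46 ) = 598 = 2^1 * 13^1 * 23^1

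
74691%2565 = 306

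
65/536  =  65/536 = 0.12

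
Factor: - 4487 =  - 7^1 * 641^1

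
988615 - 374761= 613854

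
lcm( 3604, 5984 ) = 317152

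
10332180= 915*11292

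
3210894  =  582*5517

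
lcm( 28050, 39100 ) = 1290300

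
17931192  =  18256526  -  325334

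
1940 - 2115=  -175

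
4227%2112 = 3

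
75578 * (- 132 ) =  - 9976296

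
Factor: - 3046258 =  - 2^1*23^1*47^1  *1409^1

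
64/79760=4/4985 =0.00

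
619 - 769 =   -  150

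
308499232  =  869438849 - 560939617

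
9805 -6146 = 3659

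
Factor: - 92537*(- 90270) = 8353314990 = 2^1*3^2 * 5^1*17^1*37^1*41^1 * 59^1 * 61^1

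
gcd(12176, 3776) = 16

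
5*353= 1765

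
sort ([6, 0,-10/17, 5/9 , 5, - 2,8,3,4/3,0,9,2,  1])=[ - 2, - 10/17,0, 0,5/9,1,4/3, 2, 3,5 , 6,  8,9 ] 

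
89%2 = 1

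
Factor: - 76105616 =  - 2^4*1279^1 * 3719^1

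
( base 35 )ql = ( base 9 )1244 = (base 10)931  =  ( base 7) 2500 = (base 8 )1643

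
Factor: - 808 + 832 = 2^3 *3^1= 24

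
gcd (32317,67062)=1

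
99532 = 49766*2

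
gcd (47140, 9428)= 9428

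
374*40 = 14960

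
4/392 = 1/98= 0.01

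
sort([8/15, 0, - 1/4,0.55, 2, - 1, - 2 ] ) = [  -  2 , - 1 , - 1/4,  0, 8/15,0.55,  2]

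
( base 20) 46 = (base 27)35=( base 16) 56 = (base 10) 86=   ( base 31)2o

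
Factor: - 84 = - 2^2*  3^1*7^1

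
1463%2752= 1463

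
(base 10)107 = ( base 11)98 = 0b1101011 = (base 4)1223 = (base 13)83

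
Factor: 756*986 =745416 = 2^3*3^3*7^1*17^1*29^1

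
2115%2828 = 2115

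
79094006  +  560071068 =639165074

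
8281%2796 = 2689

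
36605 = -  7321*( - 5 ) 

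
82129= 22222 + 59907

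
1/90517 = 1/90517 = 0.00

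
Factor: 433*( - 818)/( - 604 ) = 177097/302  =  2^(- 1 )*151^ ( - 1)* 409^1*433^1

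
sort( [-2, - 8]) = [ -8, - 2] 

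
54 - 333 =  - 279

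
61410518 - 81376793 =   -  19966275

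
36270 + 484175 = 520445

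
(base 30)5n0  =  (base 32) 526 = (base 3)21010020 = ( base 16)1446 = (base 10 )5190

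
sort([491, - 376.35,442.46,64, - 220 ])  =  [ - 376.35, - 220, 64,  442.46,491] 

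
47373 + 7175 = 54548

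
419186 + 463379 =882565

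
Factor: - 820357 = -179^1*4583^1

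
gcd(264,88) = 88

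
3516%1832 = 1684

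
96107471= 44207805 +51899666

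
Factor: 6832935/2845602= 759215/316178= 2^ ( - 1 )*5^1*149^( - 1 )*317^1*479^1*1061^ ( - 1)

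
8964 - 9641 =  - 677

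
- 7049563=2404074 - 9453637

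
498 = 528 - 30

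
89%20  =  9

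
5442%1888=1666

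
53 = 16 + 37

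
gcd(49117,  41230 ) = 1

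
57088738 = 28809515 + 28279223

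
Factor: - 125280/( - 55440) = 174/77 = 2^1*3^1 * 7^( - 1)*11^( - 1) * 29^1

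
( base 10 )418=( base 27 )fd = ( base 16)1a2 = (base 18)154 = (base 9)514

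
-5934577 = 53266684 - 59201261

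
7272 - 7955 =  - 683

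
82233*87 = 7154271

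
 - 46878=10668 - 57546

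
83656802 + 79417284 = 163074086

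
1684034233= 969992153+714042080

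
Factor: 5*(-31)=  - 155 = -5^1 * 31^1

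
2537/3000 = 2537/3000 = 0.85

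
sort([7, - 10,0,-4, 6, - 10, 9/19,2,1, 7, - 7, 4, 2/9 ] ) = [ - 10, - 10, - 7,-4, 0, 2/9, 9/19,1, 2, 4, 6, 7 , 7 ] 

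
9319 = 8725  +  594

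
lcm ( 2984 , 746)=2984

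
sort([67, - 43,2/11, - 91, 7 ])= [ - 91, - 43,2/11,7,67 ]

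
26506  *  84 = 2226504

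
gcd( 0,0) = 0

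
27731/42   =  27731/42 = 660.26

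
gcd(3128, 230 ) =46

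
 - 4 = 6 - 10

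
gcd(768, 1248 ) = 96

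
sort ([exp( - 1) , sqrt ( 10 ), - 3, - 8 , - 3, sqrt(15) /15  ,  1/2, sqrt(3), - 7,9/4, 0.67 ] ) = [ - 8,-7, - 3 ,- 3,sqrt( 15)/15, exp(-1),1/2, 0.67, sqrt(3 ),9/4, sqrt(10)] 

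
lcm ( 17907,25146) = 1181862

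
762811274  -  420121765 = 342689509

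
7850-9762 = - 1912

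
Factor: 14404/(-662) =-2^1*13^1 * 277^1*331^(-1) = - 7202/331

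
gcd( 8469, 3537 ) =9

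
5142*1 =5142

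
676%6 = 4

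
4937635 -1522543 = 3415092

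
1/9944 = 1/9944 = 0.00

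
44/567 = 44/567 =0.08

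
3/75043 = 3/75043 = 0.00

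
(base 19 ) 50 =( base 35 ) 2p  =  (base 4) 1133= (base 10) 95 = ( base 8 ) 137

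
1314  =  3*438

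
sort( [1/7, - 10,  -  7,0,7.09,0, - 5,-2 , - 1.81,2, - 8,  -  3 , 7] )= [ - 10,  -  8 , - 7, - 5,  -  3, - 2, - 1.81,0,0,1/7 , 2,7 , 7.09]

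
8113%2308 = 1189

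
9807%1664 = 1487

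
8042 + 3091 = 11133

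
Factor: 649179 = 3^2  *  17^1 * 4243^1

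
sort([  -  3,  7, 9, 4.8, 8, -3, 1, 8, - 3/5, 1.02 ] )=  [ -3, - 3,-3/5, 1, 1.02, 4.8,7,8, 8, 9 ] 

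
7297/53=137 + 36/53 = 137.68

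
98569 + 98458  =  197027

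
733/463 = 1 + 270/463 = 1.58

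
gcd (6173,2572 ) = 1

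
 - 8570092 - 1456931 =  - 10027023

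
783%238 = 69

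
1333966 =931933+402033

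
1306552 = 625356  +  681196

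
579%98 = 89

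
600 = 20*30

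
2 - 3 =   -  1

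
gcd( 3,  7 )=1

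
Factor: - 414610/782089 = - 59230/111727= - 2^1* 5^1*7^ ( - 1 )* 11^( - 1)*1451^( - 1)*5923^1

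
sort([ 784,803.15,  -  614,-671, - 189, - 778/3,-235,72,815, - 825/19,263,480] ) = [-671,  -  614, - 778/3, - 235, - 189,- 825/19,72,263,480, 784,803.15,815] 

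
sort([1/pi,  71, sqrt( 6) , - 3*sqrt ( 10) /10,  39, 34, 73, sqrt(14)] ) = [ - 3*sqrt(10 )/10,  1/pi, sqrt( 6), sqrt( 14 ), 34,39, 71, 73]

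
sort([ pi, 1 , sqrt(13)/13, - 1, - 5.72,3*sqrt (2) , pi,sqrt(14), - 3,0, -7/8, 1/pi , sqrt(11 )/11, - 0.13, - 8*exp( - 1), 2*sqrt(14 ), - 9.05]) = [ - 9.05, - 5.72,- 3, - 8 * exp( - 1),-1, - 7/8, - 0.13 , 0,sqrt(13 )/13,sqrt( 11) /11,1/pi , 1, pi,pi,sqrt(14), 3*sqrt(2), 2*sqrt(14) ]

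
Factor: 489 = 3^1*163^1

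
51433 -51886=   -  453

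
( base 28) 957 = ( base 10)7203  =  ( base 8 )16043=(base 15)2203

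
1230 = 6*205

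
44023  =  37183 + 6840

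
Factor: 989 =23^1*43^1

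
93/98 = 93/98 = 0.95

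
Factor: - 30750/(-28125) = 82/75  =  2^1 * 3^( - 1 )*5^ ( - 2)*41^1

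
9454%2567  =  1753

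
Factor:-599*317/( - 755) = 5^( - 1 ) * 151^( - 1 )*317^1*599^1 = 189883/755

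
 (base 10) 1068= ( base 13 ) 642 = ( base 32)11c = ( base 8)2054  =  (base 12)750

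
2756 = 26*106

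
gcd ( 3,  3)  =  3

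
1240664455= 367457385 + 873207070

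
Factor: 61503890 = 2^1*5^1*7^1 * 421^1*2087^1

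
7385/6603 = 7385/6603 = 1.12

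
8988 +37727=46715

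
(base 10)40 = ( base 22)1i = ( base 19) 22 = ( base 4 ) 220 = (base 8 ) 50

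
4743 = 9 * 527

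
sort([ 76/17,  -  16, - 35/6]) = [-16, - 35/6,76/17]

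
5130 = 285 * 18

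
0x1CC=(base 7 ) 1225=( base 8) 714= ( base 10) 460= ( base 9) 561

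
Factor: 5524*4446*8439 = 207259342056 = 2^3*3^3*13^1*19^1 *29^1*97^1*1381^1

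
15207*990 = 15054930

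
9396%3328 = 2740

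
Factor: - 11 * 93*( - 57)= 3^2*11^1*19^1 * 31^1 =58311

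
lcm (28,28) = 28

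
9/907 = 9/907 = 0.01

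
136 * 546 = 74256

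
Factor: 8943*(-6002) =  - 53675886 =- 2^1 *3^1*11^1*271^1*3001^1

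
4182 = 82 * 51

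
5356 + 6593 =11949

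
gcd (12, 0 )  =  12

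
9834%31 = 7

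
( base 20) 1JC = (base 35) MM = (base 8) 1430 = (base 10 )792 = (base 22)1E0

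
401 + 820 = 1221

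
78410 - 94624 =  - 16214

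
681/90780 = 227/30260 = 0.01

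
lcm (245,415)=20335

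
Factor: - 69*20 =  - 2^2*3^1*5^1*23^1= - 1380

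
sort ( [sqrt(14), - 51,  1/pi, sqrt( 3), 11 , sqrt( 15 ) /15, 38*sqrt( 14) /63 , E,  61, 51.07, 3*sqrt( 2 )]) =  [ - 51  ,  sqrt( 15 ) /15, 1/pi, sqrt ( 3) , 38 *sqrt( 14 )/63,  E, sqrt(14), 3* sqrt(2 ), 11, 51.07,61]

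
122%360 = 122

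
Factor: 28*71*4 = 7952=2^4*7^1*71^1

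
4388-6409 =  - 2021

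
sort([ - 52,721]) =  [ - 52,721]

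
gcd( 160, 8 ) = 8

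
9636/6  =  1606 = 1606.00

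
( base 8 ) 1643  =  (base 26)19l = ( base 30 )111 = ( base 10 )931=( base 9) 1244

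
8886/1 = 8886 =8886.00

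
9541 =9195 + 346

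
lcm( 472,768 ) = 45312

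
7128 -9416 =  - 2288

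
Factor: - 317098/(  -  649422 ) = 479/981 = 3^(  -  2) * 109^(-1 )*479^1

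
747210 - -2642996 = 3390206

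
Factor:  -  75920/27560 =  - 146/53 = - 2^1*53^( - 1)*73^1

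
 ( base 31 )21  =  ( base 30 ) 23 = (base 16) 3F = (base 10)63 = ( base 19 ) 36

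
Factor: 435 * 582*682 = 2^2*3^2 * 5^1 * 11^1*29^1*31^1*97^1  =  172661940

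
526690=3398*155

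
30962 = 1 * 30962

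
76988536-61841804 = 15146732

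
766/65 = 11+51/65 = 11.78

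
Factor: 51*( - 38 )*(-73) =141474 = 2^1*3^1*17^1*19^1 * 73^1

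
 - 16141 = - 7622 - 8519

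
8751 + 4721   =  13472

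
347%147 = 53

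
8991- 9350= - 359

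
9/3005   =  9/3005 = 0.00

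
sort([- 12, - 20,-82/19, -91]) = [ - 91, - 20, - 12, - 82/19] 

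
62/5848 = 31/2924 = 0.01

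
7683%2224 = 1011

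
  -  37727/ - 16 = 2357 + 15/16 =2357.94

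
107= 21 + 86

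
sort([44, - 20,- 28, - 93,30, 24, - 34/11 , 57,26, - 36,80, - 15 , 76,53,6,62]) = [ - 93, - 36, - 28, - 20,-15, - 34/11,6,24, 26, 30,44,53,57,62,76 , 80 ]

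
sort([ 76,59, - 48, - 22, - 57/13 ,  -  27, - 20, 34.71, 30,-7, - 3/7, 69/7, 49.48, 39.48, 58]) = [ - 48, -27, - 22, - 20, - 7, - 57/13, - 3/7, 69/7, 30,34.71, 39.48, 49.48, 58,59, 76 ] 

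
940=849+91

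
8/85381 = 8/85381 = 0.00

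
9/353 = 9/353= 0.03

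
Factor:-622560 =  - 2^5*3^1*5^1*1297^1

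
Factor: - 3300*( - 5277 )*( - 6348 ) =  - 110544706800 = -2^4*3^3*5^2*11^1*23^2*1759^1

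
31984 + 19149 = 51133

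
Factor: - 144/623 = -2^4*3^2*7^ ( - 1)*89^(-1 ) 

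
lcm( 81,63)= 567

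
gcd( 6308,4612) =4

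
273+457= 730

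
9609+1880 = 11489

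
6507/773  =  6507/773 =8.42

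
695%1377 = 695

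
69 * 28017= 1933173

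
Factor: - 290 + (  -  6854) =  - 7144 = - 2^3 * 19^1*47^1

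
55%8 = 7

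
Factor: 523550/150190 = 5^1*23^ (-1)*37^1*283^1*653^(-1) = 52355/15019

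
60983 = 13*4691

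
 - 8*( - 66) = 528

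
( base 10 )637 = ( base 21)197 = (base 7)1600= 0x27d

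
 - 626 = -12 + - 614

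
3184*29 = 92336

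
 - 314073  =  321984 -636057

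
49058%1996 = 1154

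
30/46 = 15/23 = 0.65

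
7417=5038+2379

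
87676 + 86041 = 173717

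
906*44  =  39864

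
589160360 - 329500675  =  259659685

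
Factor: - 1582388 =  - 2^2 * 395597^1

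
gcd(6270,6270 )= 6270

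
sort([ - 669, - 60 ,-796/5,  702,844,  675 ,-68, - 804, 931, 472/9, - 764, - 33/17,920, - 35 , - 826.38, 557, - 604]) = [ - 826.38, - 804, - 764,-669,-604, - 796/5, - 68, - 60, - 35, - 33/17,472/9, 557, 675, 702,844,920,931]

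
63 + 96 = 159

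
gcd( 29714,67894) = 166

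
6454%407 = 349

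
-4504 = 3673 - 8177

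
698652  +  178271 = 876923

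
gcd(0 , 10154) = 10154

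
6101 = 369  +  5732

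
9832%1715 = 1257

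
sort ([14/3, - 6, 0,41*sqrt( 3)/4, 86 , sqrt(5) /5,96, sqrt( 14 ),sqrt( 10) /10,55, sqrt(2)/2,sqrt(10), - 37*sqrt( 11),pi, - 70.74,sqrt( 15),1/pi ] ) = [ - 37*sqrt( 11), - 70.74, - 6, 0,sqrt(10)/10,1/pi,sqrt( 5)/5,sqrt(2)/2, pi,sqrt ( 10),sqrt( 14 ),sqrt(15 ) , 14/3,  41*sqrt(3)/4,55,86,96]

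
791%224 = 119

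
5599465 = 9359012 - 3759547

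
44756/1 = 44756 = 44756.00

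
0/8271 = 0 = 0.00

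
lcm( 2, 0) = 0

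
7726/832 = 3863/416 = 9.29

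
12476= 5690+6786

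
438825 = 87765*5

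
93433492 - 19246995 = 74186497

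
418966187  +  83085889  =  502052076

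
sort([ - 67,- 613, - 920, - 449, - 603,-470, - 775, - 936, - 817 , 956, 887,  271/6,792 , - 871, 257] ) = [ - 936,-920  , - 871, - 817, - 775,-613, - 603, - 470, - 449, - 67 , 271/6,257,792,887,956 ] 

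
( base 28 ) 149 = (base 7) 2432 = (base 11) 753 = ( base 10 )905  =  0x389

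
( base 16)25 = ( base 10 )37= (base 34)13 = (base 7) 52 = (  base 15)27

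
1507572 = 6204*243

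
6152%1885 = 497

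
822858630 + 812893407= 1635752037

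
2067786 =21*98466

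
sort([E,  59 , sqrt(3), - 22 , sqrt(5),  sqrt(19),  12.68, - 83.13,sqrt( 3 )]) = [ - 83.13,-22,sqrt( 3),  sqrt( 3), sqrt(5), E  ,  sqrt( 19 ),12.68, 59]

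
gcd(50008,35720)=7144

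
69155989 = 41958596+27197393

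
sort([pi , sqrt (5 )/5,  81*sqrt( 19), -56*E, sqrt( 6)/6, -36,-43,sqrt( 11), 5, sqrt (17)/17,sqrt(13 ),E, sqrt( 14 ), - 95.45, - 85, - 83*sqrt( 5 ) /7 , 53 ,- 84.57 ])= [-56*E,- 95.45,-85, - 84.57,-43,-36, - 83*sqrt( 5) /7,sqrt( 17 ) /17,sqrt( 6 ) /6 , sqrt( 5)/5, E, pi,sqrt( 11),sqrt( 13 ),sqrt( 14),5,53, 81*sqrt( 19 )]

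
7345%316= 77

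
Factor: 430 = 2^1*5^1*43^1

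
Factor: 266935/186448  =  2^( - 4)*5^1 *43^( - 1)*197^1  =  985/688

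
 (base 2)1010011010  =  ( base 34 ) jk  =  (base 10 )666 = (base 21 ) 1AF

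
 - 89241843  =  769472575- 858714418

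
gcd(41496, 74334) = 78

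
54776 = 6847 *8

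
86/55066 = 43/27533 = 0.00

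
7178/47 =152 + 34/47 = 152.72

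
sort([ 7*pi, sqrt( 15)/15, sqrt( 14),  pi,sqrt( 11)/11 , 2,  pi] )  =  [sqrt( 15 )/15, sqrt ( 11) /11,2,pi , pi , sqrt( 14), 7*pi]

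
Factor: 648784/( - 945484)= - 2^2 * 41^1 * 239^(  -  1) =-164/239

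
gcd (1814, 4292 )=2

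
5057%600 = 257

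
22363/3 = 22363/3 =7454.33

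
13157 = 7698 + 5459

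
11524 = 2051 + 9473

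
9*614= 5526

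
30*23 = 690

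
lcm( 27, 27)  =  27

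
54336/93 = 584+8/31 = 584.26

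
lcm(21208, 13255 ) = 106040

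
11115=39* 285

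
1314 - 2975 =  - 1661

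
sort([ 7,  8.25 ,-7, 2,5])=[ - 7,2,5,7, 8.25 ]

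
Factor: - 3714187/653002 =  - 2^( - 1 )*7^( - 1)*53^1*46643^(-1)*70079^1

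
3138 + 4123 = 7261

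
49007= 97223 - 48216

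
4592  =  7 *656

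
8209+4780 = 12989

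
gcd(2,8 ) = 2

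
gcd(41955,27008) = 1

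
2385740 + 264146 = 2649886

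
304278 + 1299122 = 1603400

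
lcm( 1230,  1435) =8610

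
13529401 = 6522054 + 7007347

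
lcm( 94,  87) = 8178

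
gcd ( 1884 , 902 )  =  2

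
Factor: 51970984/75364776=6496373/9420597 = 3^ ( - 3) *13^1*23^1*21727^1*348911^ ( - 1)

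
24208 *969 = 23457552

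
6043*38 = 229634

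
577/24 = 24+1/24 = 24.04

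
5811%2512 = 787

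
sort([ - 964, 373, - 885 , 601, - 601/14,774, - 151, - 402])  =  [ - 964, -885, - 402, -151,-601/14 , 373,601,774]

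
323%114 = 95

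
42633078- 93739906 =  - 51106828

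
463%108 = 31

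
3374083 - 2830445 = 543638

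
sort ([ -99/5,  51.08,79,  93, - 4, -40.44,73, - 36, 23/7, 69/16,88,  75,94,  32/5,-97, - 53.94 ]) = [ - 97, - 53.94,  -  40.44, - 36, - 99/5,-4,23/7,69/16,32/5, 51.08,73,75,79,88,93 , 94 ] 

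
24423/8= 24423/8 = 3052.88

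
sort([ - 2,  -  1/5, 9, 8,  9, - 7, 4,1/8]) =[ - 7, - 2, - 1/5, 1/8,4,8,9, 9]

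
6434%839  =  561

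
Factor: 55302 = 2^1 * 3^1*13^1 *709^1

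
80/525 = 16/105 = 0.15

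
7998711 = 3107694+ 4891017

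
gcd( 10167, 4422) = 3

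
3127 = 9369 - 6242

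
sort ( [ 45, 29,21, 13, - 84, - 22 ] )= [-84, - 22,13, 21, 29, 45 ] 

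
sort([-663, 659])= [-663, 659]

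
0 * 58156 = 0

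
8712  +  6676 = 15388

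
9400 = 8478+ 922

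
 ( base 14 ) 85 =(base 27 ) 49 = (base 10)117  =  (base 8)165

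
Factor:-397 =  - 397^1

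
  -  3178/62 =-1589/31= -51.26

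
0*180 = 0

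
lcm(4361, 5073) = 248577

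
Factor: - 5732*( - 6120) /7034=17539920/3517=2^4 * 3^2*5^1*17^1*1433^1*3517^( - 1 ) 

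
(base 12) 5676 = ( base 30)AJO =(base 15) 2C99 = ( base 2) 10010101111010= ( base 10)9594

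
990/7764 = 165/1294 = 0.13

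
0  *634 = 0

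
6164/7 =880+4/7 =880.57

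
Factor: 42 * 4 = 2^3*3^1*7^1 = 168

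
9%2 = 1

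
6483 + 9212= 15695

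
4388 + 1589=5977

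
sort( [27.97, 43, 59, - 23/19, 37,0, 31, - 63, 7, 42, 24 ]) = [ - 63, - 23/19,0, 7, 24, 27.97,31,37,42, 43,59 ] 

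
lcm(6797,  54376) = 54376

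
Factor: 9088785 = 3^2 *5^1*201973^1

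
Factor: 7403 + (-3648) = 3755 = 5^1 * 751^1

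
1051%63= 43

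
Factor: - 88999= -61^1*1459^1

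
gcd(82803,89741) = 1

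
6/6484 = 3/3242 = 0.00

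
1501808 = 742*2024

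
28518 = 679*42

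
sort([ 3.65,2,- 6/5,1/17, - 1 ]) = [ - 6/5 ,  -  1,1/17,2,3.65]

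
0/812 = 0  =  0.00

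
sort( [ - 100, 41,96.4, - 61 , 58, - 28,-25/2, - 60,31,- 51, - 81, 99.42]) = [ - 100, - 81, - 61, - 60,-51, -28, - 25/2, 31,41,58, 96.4,99.42]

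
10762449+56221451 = 66983900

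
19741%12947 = 6794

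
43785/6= 14595/2= 7297.50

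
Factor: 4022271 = 3^3*11^1*29^1*467^1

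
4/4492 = 1/1123 = 0.00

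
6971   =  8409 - 1438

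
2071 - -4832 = 6903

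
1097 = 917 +180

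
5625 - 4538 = 1087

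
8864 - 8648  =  216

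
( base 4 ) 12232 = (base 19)13c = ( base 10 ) 430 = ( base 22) jc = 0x1AE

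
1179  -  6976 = - 5797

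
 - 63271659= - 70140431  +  6868772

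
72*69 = 4968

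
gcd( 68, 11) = 1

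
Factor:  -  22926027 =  - 3^1*  19^2*21169^1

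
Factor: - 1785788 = - 2^2*446447^1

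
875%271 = 62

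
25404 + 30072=55476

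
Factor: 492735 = 3^1*5^1*107^1 * 307^1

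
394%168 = 58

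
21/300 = 7/100 = 0.07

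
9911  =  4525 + 5386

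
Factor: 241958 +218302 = 2^2*3^2 * 5^1*2557^1 = 460260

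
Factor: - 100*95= - 2^2*5^3*19^1 = - 9500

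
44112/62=711+15/31 =711.48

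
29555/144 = 29555/144= 205.24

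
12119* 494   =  5986786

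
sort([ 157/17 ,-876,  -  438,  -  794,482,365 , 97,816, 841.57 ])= [ -876 , -794, - 438, 157/17,97, 365, 482,816, 841.57 ]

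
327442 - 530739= - 203297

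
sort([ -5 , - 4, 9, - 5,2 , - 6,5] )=[ - 6, - 5, - 5, - 4, 2,5 , 9]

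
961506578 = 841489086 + 120017492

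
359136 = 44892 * 8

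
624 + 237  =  861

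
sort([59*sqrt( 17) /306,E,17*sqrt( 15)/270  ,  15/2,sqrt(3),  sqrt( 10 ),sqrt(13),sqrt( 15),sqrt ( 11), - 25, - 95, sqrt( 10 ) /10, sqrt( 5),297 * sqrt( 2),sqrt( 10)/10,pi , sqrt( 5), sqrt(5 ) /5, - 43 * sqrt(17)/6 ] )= [ - 95,-43*sqrt( 17)/6, - 25,17  *  sqrt( 15)/270,sqrt( 10 ) /10 , sqrt (10)/10, sqrt( 5 ) /5,59 * sqrt(17)/306, sqrt( 3),sqrt( 5), sqrt( 5), E, pi,sqrt( 10), sqrt( 11), sqrt(13), sqrt( 15),15/2, 297*sqrt( 2 )]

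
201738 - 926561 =-724823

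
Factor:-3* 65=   -  3^1 * 5^1*13^1 =- 195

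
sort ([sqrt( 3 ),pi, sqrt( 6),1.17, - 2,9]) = [- 2,1.17,sqrt(3),sqrt(6), pi,9] 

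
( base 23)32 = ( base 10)71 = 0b1000111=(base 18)3h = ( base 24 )2n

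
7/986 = 7/986 = 0.01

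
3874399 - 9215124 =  - 5340725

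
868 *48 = 41664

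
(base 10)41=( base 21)1k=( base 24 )1h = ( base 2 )101001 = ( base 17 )27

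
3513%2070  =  1443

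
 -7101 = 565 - 7666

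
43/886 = 43/886 =0.05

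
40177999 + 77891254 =118069253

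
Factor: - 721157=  - 17^1*59^1*719^1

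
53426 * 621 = 33177546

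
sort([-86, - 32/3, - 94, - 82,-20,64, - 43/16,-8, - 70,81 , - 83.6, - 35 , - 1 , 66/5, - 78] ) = [ - 94,  -  86 , - 83.6,  -  82, - 78, -70, - 35, - 20, - 32/3 , - 8, - 43/16, -1, 66/5,64,81 ] 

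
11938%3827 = 457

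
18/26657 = 18/26657 = 0.00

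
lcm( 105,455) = 1365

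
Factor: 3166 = 2^1*1583^1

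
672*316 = 212352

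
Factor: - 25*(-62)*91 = 141050 = 2^1*5^2*7^1*13^1*31^1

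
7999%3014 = 1971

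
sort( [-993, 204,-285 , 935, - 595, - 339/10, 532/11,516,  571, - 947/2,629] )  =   [ - 993 ,  -  595 , - 947/2, - 285, - 339/10,532/11,204,516,571,629,935 ] 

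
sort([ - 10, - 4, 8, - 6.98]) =[ - 10, - 6.98, - 4, 8 ] 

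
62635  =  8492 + 54143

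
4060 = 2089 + 1971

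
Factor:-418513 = - 19^1*22027^1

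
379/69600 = 379/69600 =0.01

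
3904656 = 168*23242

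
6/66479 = 6/66479 = 0.00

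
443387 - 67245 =376142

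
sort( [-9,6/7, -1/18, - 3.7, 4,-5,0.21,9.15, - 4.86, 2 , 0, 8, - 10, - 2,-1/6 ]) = [- 10, -9, - 5, - 4.86, - 3.7, - 2,-1/6, - 1/18,0, 0.21, 6/7, 2, 4, 8,9.15]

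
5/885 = 1/177 = 0.01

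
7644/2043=3 + 505/681 = 3.74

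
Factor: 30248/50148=2^1*3^(  -  2 )*7^ (  -  1)*19^1=38/63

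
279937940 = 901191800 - 621253860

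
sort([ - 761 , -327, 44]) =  [-761,-327, 44]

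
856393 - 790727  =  65666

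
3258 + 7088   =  10346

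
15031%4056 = 2863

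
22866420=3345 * 6836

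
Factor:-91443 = -3^1*11^1*17^1*163^1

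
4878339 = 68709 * 71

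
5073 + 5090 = 10163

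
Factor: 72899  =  269^1*271^1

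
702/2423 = 702/2423 = 0.29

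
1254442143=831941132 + 422501011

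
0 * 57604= 0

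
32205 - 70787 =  - 38582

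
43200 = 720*60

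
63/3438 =7/382 =0.02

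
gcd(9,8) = 1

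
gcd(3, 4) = 1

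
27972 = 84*333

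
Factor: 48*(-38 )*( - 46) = 2^6*3^1*19^1*23^1 = 83904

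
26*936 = 24336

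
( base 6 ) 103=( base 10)39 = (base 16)27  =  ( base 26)1D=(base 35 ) 14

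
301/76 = 301/76  =  3.96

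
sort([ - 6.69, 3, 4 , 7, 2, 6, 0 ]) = [ - 6.69, 0,  2,3,4, 6 , 7 ] 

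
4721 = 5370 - 649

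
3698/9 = 3698/9 = 410.89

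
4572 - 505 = 4067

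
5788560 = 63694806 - 57906246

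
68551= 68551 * 1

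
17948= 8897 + 9051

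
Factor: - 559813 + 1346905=2^2*3^1*107^1*613^1 = 787092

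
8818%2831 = 325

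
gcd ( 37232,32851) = 13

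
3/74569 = 3/74569 =0.00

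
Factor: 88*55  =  2^3 * 5^1 * 11^2 = 4840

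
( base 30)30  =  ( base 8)132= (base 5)330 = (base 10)90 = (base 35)2k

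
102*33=3366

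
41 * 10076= 413116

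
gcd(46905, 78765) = 885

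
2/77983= 2/77983  =  0.00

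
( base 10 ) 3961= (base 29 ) 4kh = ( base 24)6L1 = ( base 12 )2361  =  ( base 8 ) 7571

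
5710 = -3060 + 8770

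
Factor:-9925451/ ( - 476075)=5^ ( - 2)*137^(  -  1)*139^( - 1 )*197^1*50383^1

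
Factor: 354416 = 2^4*17^1  *  1303^1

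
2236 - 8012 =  - 5776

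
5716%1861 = 133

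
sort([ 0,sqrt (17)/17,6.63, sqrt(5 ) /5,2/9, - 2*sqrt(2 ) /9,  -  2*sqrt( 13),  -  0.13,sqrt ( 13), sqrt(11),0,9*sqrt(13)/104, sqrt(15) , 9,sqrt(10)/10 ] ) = [ - 2*sqrt ( 13 ),-2*sqrt(2)/9, - 0.13,0,0, 2/9,sqrt(17 )/17,9*sqrt(13)/104, sqrt( 10)/10,sqrt ( 5 )/5,sqrt( 11),sqrt (13),sqrt( 15) , 6.63,9] 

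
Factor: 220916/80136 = 2^ ( - 1 ) *3^(  -  3 )*7^(-1)*  53^( - 1)*55229^1  =  55229/20034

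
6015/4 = 6015/4 = 1503.75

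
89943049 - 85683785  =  4259264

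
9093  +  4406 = 13499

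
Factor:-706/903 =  - 2^1*3^ (  -  1)*7^(-1 )*43^ ( - 1 )*353^1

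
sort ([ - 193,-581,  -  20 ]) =[-581, - 193, - 20]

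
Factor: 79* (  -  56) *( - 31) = 137144 = 2^3*7^1 *31^1 * 79^1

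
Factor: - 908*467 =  -424036 = - 2^2* 227^1*467^1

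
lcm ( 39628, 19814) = 39628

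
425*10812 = 4595100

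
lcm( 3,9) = 9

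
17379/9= 1931 =1931.00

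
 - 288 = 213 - 501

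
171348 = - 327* ( - 524)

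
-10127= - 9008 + -1119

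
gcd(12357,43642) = 1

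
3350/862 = 3 + 382/431 = 3.89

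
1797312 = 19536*92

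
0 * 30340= 0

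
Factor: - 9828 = - 2^2 * 3^3*  7^1 * 13^1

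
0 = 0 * (  -  9213)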